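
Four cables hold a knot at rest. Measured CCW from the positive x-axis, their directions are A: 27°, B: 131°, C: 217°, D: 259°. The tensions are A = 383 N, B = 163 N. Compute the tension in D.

Resolve: ΣF_x = 383 cos 27° + 163 cos 131° + T_C cos 217° + T_D cos 259° = 0.
        ΣF_y = 383 sin 27° + 163 sin 131° + T_C sin 217° + T_D sin 259° = 0.
The known terms sum to (234.3, 296.9) N, so -0.7986 T_C − 0.1908 T_D = -234.3 and -0.6018 T_C − 0.9816 T_D = -296.9.
Solving simultaneously: T_C = 259.1 N, T_D = 143.6 N.

T_D ≈ 144 N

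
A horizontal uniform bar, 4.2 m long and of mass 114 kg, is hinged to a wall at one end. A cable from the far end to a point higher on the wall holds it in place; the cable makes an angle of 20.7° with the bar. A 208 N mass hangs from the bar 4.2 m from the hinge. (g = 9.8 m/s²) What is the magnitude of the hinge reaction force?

|H| ≈ 2100 N

Take torques about the hinge: T sin 20.7° · 4.2 = 114×9.8×2.1 + 208×4.2 = 3219.7 N·m.
So T = 3219.7 / (0.3535 × 4.2) = 2168.8 N.
ΣF_x = 0: H_x = T cos 20.7° = 2028.7 N.
ΣF_y = 0: H_y = (114×9.8 + 208) − T sin 20.7° = 1325.2 − 766.6 = 558.6 N.
|H| = √(H_x² + H_y²) = √((2028.7)² + (558.6)²) = 2104.2 N.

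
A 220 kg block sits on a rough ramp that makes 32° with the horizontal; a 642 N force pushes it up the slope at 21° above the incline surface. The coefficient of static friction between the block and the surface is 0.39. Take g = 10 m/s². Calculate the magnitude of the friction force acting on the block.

f ≈ 566 N

Axes along / perpendicular to the incline. W sin 32° = 1166 N down-slope; W cos 32° = 1866 N into the surface.
Perpendicular: N = W cos 32° − P sin 21° = 1866 − 230.1 = 1636 N.
Along incline: P cos 21° + f = W sin 32° (friction acts up-slope) → f = 1166 − 599.4 = 566.5 N.
|f| = 566.5 N ≤ μN = 637.9 N, so the block is indeed static.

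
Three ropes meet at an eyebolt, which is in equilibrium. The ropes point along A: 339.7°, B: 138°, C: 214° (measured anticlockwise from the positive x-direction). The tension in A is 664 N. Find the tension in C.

T_C ≈ 253 N

Resolve: ΣF_x = 664 cos 339.7° + T_B cos 138° + T_C cos 214° = 0.
        ΣF_y = 664 sin 339.7° + T_B sin 138° + T_C sin 214° = 0.
The known terms sum to (622.8, -230.4) N, so -0.7431 T_B − 0.8290 T_C = -622.8 and 0.6691 T_B − 0.5592 T_C = 230.4.
Solving simultaneously: T_B = 555.7 N, T_C = 253 N.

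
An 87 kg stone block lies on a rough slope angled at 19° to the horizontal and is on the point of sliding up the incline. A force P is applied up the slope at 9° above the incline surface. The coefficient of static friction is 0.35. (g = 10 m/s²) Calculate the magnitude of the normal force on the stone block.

N ≈ 737 N

On the verge of sliding up the incline, friction equals μN and acts down the slope.
Perpendicular: N + P sin 9° = W cos 19° = 822.6 N.
Along incline: P cos 9° = W sin 19° + μN  with W sin 19° = 283.2 N.
Solving the pair for P and N: P = 547.9 N, N = 736.9 N (and f = μN = 257.9 N).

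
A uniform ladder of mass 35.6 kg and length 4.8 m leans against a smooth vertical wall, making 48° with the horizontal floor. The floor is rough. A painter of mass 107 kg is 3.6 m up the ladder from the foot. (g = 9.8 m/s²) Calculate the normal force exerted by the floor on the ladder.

N_floor ≈ 1400 N

ΣF_y = 0: N_floor = 35.6×9.8 + 107×9.8 = 1397.5 N.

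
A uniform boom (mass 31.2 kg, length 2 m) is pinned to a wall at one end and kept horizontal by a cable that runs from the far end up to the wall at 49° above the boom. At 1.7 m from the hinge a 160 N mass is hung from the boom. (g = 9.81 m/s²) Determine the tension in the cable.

T ≈ 383 N

Take torques about the hinge: T sin 49° · 2 = 31.2×9.81×1 + 160×1.7 = 578.07 N·m.
So T = 578.07 / (0.7547 × 2) = 382.98 N.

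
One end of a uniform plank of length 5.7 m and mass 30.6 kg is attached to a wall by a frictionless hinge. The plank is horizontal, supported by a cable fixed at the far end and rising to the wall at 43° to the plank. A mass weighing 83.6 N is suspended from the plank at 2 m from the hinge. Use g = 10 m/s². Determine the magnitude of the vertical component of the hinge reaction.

Take torques about the hinge: T sin 43° · 5.7 = 30.6×10×2.85 + 83.6×2 = 1039.3 N·m.
So T = 1039.3 / (0.6820 × 5.7) = 267.35 N.
ΣF_y = 0: H_y = (30.6×10 + 83.6) − T sin 43° = 389.6 − 182.33 = 207.27 N.

|H_y| ≈ 207 N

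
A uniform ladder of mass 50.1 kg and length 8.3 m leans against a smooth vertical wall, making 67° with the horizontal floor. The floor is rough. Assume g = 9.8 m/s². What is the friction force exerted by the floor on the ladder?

f ≈ 104 N

Torques about the foot: N_wall · 8.3 sin 67° = 50.1×9.8×4.15 cos 67° → N_wall = 104.2 N.
ΣF_x = 0: f_floor = N_wall = 104.2 N.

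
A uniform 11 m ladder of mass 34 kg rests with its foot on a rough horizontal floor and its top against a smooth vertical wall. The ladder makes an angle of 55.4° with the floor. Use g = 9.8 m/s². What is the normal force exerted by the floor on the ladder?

N_floor ≈ 333 N

ΣF_y = 0: N_floor = 34×9.8 = 333.2 N.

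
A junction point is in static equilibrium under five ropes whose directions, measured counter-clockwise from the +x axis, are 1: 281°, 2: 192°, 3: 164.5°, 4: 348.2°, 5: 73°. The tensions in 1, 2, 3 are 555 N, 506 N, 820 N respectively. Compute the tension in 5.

Resolve: ΣF_x = 555 cos 281° + 506 cos 192° + 820 cos 164.5° + T_4 cos 348.2° + T_5 cos 73° = 0.
        ΣF_y = 555 sin 281° + 506 sin 192° + 820 sin 164.5° + T_4 sin 348.2° + T_5 sin 73° = 0.
The known terms sum to (-1179, -430.9) N, so 0.9789 T_4 + 0.2924 T_5 = 1179 and -0.2045 T_4 + 0.9563 T_5 = 430.9.
Solving simultaneously: T_4 = 1006 N, T_5 = 665.7 N.

T_5 ≈ 666 N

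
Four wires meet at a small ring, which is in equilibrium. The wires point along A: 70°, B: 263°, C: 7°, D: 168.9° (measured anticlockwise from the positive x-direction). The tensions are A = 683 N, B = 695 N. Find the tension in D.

Resolve: ΣF_x = 683 cos 70° + 695 cos 263° + T_C cos 7° + T_D cos 168.9° = 0.
        ΣF_y = 683 sin 70° + 695 sin 263° + T_C sin 7° + T_D sin 168.9° = 0.
The known terms sum to (148.9, -48.01) N, so 0.9925 T_C − 0.9813 T_D = -148.9 and 0.1219 T_C + 0.1925 T_D = 48.01.
Solving simultaneously: T_C = 59.37 N, T_D = 211.8 N.

T_D ≈ 212 N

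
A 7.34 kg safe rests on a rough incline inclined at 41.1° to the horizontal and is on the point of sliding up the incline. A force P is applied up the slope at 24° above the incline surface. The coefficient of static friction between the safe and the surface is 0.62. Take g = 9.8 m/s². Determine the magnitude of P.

On the verge of sliding up the incline, friction equals μN and acts down the slope.
Perpendicular: N + P sin 24° = W cos 41.1° = 54.21 N.
Along incline: P cos 24° = W sin 41.1° + μN  with W sin 41.1° = 47.29 N.
Solving the pair for P and N: P = 69.39 N, N = 25.98 N (and f = μN = 16.11 N).

P ≈ 69.4 N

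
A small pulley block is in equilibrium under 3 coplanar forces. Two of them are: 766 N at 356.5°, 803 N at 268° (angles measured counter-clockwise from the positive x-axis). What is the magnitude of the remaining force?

F ≈ 1120 N

Sum the known components: ΣF_x = 736.5 N, ΣF_y = -849.3 N.
For equilibrium the remaining force must supply (−ΣF_x, −ΣF_y) = (-736.5, 849.3) N.
Magnitude = √((-736.5)² + (849.3)²) = 1124 N; direction = atan2(849.3, -736.5) = 130.9°.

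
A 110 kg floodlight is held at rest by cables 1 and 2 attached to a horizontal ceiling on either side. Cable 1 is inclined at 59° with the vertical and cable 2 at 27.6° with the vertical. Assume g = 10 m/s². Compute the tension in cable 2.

T_2 ≈ 945 N

Angles from the horizontal: cable 1 is 90° − 59° = 31°, cable 2 is 90° − 27.6° = 62.4°.
Weight W = 110 × 10 = 1100 N acts straight down.
Horizontal: T_1 cos 31° = T_2 cos 62.4°  →  T_1 = 0.5405 T_2.
Vertical: T_1 sin 31° + T_2 sin 62.4° = 1100.
Substituting the horizontal relation into the vertical equation gives 1.165 T_2 = 1100, so T_2 = 944.5 N.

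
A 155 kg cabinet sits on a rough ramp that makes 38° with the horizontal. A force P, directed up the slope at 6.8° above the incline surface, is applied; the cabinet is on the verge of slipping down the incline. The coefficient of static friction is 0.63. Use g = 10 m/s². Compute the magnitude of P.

On the verge of sliding down the incline, friction equals μN and acts up the slope.
Perpendicular: N + P sin 6.8° = W cos 38° = 1221 N.
Along incline: P cos 6.8° + μN = W sin 38° with W sin 38° = 954.3 N.
Solving the pair for P and N: P = 201.2 N, N = 1198 N (and f = μN = 754.5 N).

P ≈ 201 N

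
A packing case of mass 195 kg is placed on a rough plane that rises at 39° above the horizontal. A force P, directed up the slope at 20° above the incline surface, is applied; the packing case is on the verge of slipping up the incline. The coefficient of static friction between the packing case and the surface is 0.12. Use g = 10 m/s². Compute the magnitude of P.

P ≈ 1440 N

On the verge of sliding up the incline, friction equals μN and acts down the slope.
Perpendicular: N + P sin 20° = W cos 39° = 1515 N.
Along incline: P cos 20° = W sin 39° + μN  with W sin 39° = 1227 N.
Solving the pair for P and N: P = 1437 N, N = 1024 N (and f = μN = 122.9 N).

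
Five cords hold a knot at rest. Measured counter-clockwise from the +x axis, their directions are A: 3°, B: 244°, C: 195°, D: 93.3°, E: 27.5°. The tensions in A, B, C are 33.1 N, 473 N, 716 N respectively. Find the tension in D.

T_D ≈ 154 N

Resolve: ΣF_x = 33.1 cos 3° + 473 cos 244° + 716 cos 195° + T_D cos 93.3° + T_E cos 27.5° = 0.
        ΣF_y = 33.1 sin 3° + 473 sin 244° + 716 sin 195° + T_D sin 93.3° + T_E sin 27.5° = 0.
The known terms sum to (-865.9, -608.7) N, so -0.0576 T_D + 0.8870 T_E = 865.9 and 0.9983 T_D + 0.4617 T_E = 608.7.
Solving simultaneously: T_D = 153.6 N, T_E = 986.2 N.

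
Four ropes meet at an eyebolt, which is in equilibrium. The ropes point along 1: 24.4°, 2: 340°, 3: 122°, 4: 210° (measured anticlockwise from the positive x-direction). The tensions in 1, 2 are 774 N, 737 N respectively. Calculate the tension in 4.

T_4 ≈ 1220 N

Resolve: ΣF_x = 774 cos 24.4° + 737 cos 340° + T_3 cos 122° + T_4 cos 210° = 0.
        ΣF_y = 774 sin 24.4° + 737 sin 340° + T_3 sin 122° + T_4 sin 210° = 0.
The known terms sum to (1397, 67.67) N, so -0.5299 T_3 − 0.8660 T_4 = -1397 and 0.8480 T_3 − 0.5000 T_4 = -67.67.
Solving simultaneously: T_3 = 640.5 N, T_4 = 1222 N.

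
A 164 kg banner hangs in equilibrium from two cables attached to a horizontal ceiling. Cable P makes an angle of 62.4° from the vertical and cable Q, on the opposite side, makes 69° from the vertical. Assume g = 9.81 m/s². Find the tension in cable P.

T_P ≈ 2000 N

Angles from the horizontal: cable P is 90° − 62.4° = 27.6°, cable Q is 90° − 69° = 21°.
Weight W = 164 × 9.81 = 1609 N acts straight down.
Horizontal: T_P cos 27.6° = T_Q cos 21°  →  T_Q = 0.9493 T_P.
Vertical: T_P sin 27.6° + T_Q sin 21° = 1609.
Substituting the horizontal relation into the vertical equation gives 0.8035 T_P = 1609, so T_P = 2002 N.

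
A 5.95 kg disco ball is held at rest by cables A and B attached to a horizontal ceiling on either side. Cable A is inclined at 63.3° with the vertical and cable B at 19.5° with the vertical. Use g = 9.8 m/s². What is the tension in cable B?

Angles from the horizontal: cable A is 90° − 63.3° = 26.7°, cable B is 90° − 19.5° = 70.5°.
Weight W = 5.95 × 9.8 = 58.31 N acts straight down.
Horizontal: T_A cos 26.7° = T_B cos 70.5°  →  T_A = 0.3736 T_B.
Vertical: T_A sin 26.7° + T_B sin 70.5° = 58.31.
Substituting the horizontal relation into the vertical equation gives 1.111 T_B = 58.31, so T_B = 52.51 N.

T_B ≈ 52.5 N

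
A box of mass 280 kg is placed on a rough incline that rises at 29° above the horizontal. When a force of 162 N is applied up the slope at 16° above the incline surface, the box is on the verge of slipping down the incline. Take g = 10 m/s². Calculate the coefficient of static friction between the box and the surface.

On the verge of sliding down the incline, friction is at its maximum μN and acts up the slope.
Perpendicular to incline: N = W cos 29° − P sin 16° = 2449 − 44.65 = 2404 N.
Along incline: P cos 16° + μN = W sin 29° → μ = (W sin 29° − P cos 16°) / N = 0.4998.

μ ≈ 0.500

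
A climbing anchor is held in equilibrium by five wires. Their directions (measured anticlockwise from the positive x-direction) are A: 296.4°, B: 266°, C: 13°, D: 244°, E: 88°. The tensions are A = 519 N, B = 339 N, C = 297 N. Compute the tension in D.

T_D ≈ 1280 N

Resolve: ΣF_x = 519 cos 296.4° + 339 cos 266° + 297 cos 13° + T_D cos 244° + T_E cos 88° = 0.
        ΣF_y = 519 sin 296.4° + 339 sin 266° + 297 sin 13° + T_D sin 244° + T_E sin 88° = 0.
The known terms sum to (496.5, -736.2) N, so -0.4384 T_D + 0.0349 T_E = -496.5 and -0.8988 T_D + 0.9994 T_E = 736.2.
Solving simultaneously: T_D = 1283 N, T_E = 1891 N.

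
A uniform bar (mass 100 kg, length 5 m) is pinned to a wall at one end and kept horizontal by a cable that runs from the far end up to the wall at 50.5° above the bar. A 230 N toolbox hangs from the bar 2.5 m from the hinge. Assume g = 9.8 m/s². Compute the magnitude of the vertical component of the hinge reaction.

Take torques about the hinge: T sin 50.5° · 5 = 100×9.8×2.5 + 230×2.5 = 3025 N·m.
So T = 3025 / (0.7716 × 5) = 784.06 N.
ΣF_y = 0: H_y = (100×9.8 + 230) − T sin 50.5° = 1210 − 605 = 605 N.

|H_y| ≈ 605 N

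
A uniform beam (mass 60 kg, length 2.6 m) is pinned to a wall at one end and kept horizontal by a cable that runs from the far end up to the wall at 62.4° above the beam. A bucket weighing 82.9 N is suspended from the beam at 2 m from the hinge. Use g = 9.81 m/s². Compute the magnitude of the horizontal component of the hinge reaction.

H_x ≈ 187 N

Take torques about the hinge: T sin 62.4° · 2.6 = 60×9.81×1.3 + 82.9×2 = 930.98 N·m.
So T = 930.98 / (0.8862 × 2.6) = 404.05 N.
ΣF_x = 0: H_x = T cos 62.4° = 187.19 N.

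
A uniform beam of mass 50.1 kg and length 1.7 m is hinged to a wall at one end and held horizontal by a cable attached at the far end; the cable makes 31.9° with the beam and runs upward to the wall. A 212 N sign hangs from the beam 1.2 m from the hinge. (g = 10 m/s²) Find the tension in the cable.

Take torques about the hinge: T sin 31.9° · 1.7 = 50.1×10×0.85 + 212×1.2 = 680.25 N·m.
So T = 680.25 / (0.5284 × 1.7) = 757.23 N.

T ≈ 757 N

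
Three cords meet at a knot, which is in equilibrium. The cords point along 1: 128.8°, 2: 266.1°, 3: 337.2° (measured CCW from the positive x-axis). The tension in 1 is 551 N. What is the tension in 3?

Resolve: ΣF_x = 551 cos 128.8° + T_2 cos 266.1° + T_3 cos 337.2° = 0.
        ΣF_y = 551 sin 128.8° + T_2 sin 266.1° + T_3 sin 337.2° = 0.
The known terms sum to (-345.3, 429.4) N, so -0.0680 T_2 + 0.9219 T_3 = 345.3 and -0.9977 T_2 − 0.3875 T_3 = -429.4.
Solving simultaneously: T_2 = 277 N, T_3 = 395 N.

T_3 ≈ 395 N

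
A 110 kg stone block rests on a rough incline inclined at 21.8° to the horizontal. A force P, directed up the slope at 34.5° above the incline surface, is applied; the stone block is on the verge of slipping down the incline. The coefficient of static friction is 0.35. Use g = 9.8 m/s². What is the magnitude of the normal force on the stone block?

N ≈ 956 N

On the verge of sliding down the incline, friction equals μN and acts up the slope.
Perpendicular: N + P sin 34.5° = W cos 21.8° = 1001 N.
Along incline: P cos 34.5° + μN = W sin 21.8° with W sin 21.8° = 400.3 N.
Solving the pair for P and N: P = 79.91 N, N = 955.6 N (and f = μN = 334.5 N).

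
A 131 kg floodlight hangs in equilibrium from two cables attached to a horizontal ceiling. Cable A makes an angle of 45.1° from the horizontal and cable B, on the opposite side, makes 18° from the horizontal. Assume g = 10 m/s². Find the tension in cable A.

T_A ≈ 1400 N

Weight W = 131 × 10 = 1310 N acts straight down.
Horizontal: T_A cos 45.1° = T_B cos 18°  →  T_B = 0.7422 T_A.
Vertical: T_A sin 45.1° + T_B sin 18° = 1310.
Substituting the horizontal relation into the vertical equation gives 0.9377 T_A = 1310, so T_A = 1397 N.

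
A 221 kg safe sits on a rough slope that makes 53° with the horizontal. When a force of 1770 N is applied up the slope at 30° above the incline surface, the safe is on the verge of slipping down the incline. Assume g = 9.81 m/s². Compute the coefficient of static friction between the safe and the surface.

μ ≈ 0.473

On the verge of sliding down the incline, friction is at its maximum μN and acts up the slope.
Perpendicular to incline: N = W cos 53° − P sin 30° = 1305 − 885 = 419.7 N.
Along incline: P cos 30° + μN = W sin 53° → μ = (W sin 53° − P cos 30°) / N = 0.4731.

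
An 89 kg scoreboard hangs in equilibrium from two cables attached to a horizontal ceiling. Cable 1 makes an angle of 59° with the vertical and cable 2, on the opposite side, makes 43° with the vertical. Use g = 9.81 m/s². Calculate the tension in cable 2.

T_2 ≈ 765 N

Angles from the horizontal: cable 1 is 90° − 59° = 31°, cable 2 is 90° − 43° = 47°.
Weight W = 89 × 9.81 = 873.1 N acts straight down.
Horizontal: T_1 cos 31° = T_2 cos 47°  →  T_1 = 0.7956 T_2.
Vertical: T_1 sin 31° + T_2 sin 47° = 873.1.
Substituting the horizontal relation into the vertical equation gives 1.141 T_2 = 873.1, so T_2 = 765.1 N.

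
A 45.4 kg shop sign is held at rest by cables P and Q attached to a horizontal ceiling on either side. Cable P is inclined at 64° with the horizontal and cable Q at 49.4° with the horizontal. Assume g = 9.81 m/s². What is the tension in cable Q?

T_Q ≈ 213 N

Weight W = 45.4 × 9.81 = 445.4 N acts straight down.
Horizontal: T_P cos 64° = T_Q cos 49.4°  →  T_P = 1.485 T_Q.
Vertical: T_P sin 64° + T_Q sin 49.4° = 445.4.
Substituting the horizontal relation into the vertical equation gives 2.094 T_Q = 445.4, so T_Q = 212.7 N.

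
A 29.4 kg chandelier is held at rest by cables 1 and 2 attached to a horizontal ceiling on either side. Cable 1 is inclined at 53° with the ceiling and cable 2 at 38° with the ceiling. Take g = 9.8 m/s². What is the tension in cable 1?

Weight W = 29.4 × 9.8 = 288.1 N acts straight down.
Horizontal: T_1 cos 53° = T_2 cos 38°  →  T_2 = 0.7637 T_1.
Vertical: T_1 sin 53° + T_2 sin 38° = 288.1.
Substituting the horizontal relation into the vertical equation gives 1.269 T_1 = 288.1, so T_1 = 227.1 N.

T_1 ≈ 227 N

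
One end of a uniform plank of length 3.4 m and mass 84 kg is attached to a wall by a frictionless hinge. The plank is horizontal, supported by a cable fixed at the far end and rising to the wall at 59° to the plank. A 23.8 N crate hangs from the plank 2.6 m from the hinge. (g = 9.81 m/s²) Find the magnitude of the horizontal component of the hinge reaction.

Take torques about the hinge: T sin 59° · 3.4 = 84×9.81×1.7 + 23.8×2.6 = 1462.7 N·m.
So T = 1462.7 / (0.8572 × 3.4) = 501.91 N.
ΣF_x = 0: H_x = T cos 59° = 258.5 N.

H_x ≈ 259 N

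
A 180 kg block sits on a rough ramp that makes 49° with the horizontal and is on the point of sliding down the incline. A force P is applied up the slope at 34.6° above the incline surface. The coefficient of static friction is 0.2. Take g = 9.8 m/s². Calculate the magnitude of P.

On the verge of sliding down the incline, friction equals μN and acts up the slope.
Perpendicular: N + P sin 34.6° = W cos 49° = 1157 N.
Along incline: P cos 34.6° + μN = W sin 49° with W sin 49° = 1331 N.
Solving the pair for P and N: P = 1550 N, N = 277.1 N (and f = μN = 55.42 N).

P ≈ 1550 N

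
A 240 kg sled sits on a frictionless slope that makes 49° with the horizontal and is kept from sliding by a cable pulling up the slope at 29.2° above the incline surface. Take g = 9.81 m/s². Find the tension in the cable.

T ≈ 2040 N

Take axes along and perpendicular to the incline. Weight components: W sin 49° = 1777 N down-slope, W cos 49° = 1545 N into the surface.
Along incline: T cos 29.2° = W sin 49° → T = 2036 N.
Perpendicular: N = W cos 49° − T sin 29.2° = 551.6 N.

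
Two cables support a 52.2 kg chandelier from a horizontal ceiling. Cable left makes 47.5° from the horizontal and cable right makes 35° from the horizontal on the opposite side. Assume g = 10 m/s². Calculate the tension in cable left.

Weight W = 52.2 × 10 = 522 N acts straight down.
Horizontal: T_left cos 47.5° = T_right cos 35°  →  T_right = 0.8247 T_left.
Vertical: T_left sin 47.5° + T_right sin 35° = 522.
Substituting the horizontal relation into the vertical equation gives 1.21 T_left = 522, so T_left = 431.3 N.

T_left ≈ 431 N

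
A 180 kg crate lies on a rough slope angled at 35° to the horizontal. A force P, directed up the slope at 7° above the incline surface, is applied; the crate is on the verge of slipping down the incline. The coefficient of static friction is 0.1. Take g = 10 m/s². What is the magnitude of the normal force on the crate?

N ≈ 1360 N

On the verge of sliding down the incline, friction equals μN and acts up the slope.
Perpendicular: N + P sin 7° = W cos 35° = 1474 N.
Along incline: P cos 7° + μN = W sin 35° with W sin 35° = 1032 N.
Solving the pair for P and N: P = 902.7 N, N = 1364 N (and f = μN = 136.4 N).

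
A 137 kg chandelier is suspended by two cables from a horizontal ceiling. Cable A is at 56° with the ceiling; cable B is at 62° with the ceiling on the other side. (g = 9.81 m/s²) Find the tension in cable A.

T_A ≈ 715 N

Weight W = 137 × 9.81 = 1344 N acts straight down.
Horizontal: T_A cos 56° = T_B cos 62°  →  T_B = 1.191 T_A.
Vertical: T_A sin 56° + T_B sin 62° = 1344.
Substituting the horizontal relation into the vertical equation gives 1.881 T_A = 1344, so T_A = 714.6 N.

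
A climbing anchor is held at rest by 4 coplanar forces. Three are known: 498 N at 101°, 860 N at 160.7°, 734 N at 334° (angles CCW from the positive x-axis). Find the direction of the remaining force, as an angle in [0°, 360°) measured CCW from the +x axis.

Sum the known components: ΣF_x = -247 N, ΣF_y = 451.3 N.
For equilibrium the remaining force must supply (−ΣF_x, −ΣF_y) = (247, -451.3) N.
Magnitude = √((247)² + (-451.3)²) = 514.5 N; direction = atan2(-451.3, 247) = 298.7°.

θ ≈ 299°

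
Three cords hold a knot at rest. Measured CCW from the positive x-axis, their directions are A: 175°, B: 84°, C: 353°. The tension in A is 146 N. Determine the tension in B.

T_B ≈ 5.10 N

Resolve: ΣF_x = 146 cos 175° + T_B cos 84° + T_C cos 353° = 0.
        ΣF_y = 146 sin 175° + T_B sin 84° + T_C sin 353° = 0.
The known terms sum to (-145.4, 12.72) N, so 0.1045 T_B + 0.9925 T_C = 145.4 and 0.9945 T_B − 0.1219 T_C = -12.72.
Solving simultaneously: T_B = 5.096 N, T_C = 146 N.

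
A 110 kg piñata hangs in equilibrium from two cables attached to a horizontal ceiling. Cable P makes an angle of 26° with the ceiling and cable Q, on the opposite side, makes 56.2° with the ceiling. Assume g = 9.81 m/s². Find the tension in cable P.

Weight W = 110 × 9.81 = 1079 N acts straight down.
Horizontal: T_P cos 26° = T_Q cos 56.2°  →  T_Q = 1.616 T_P.
Vertical: T_P sin 26° + T_Q sin 56.2° = 1079.
Substituting the horizontal relation into the vertical equation gives 1.781 T_P = 1079, so T_P = 605.9 N.

T_P ≈ 606 N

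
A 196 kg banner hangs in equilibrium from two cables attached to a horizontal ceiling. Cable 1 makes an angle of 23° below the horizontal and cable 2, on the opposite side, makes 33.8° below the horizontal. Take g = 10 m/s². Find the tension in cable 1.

T_1 ≈ 1950 N

Weight W = 196 × 10 = 1960 N acts straight down.
Horizontal: T_1 cos 23° = T_2 cos 33.8°  →  T_2 = 1.108 T_1.
Vertical: T_1 sin 23° + T_2 sin 33.8° = 1960.
Substituting the horizontal relation into the vertical equation gives 1.007 T_1 = 1960, so T_1 = 1946 N.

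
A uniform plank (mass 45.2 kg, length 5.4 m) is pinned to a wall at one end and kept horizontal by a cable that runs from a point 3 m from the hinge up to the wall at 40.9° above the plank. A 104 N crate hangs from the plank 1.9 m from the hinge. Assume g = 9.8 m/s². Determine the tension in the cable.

T ≈ 709 N

Take torques about the hinge: T sin 40.9° · 3 = 45.2×9.8×2.7 + 104×1.9 = 1393.6 N·m.
So T = 1393.6 / (0.6547 × 3) = 709.49 N.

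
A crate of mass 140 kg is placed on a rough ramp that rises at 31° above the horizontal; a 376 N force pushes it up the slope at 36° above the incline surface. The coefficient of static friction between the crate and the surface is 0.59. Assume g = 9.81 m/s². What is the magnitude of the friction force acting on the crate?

f ≈ 403 N

Axes along / perpendicular to the incline. W sin 31° = 707.4 N down-slope; W cos 31° = 1177 N into the surface.
Perpendicular: N = W cos 31° − P sin 36° = 1177 − 221 = 956.2 N.
Along incline: P cos 36° + f = W sin 31° (friction acts up-slope) → f = 707.4 − 304.2 = 403.2 N.
|f| = 403.2 N ≤ μN = 564.2 N, so the crate is indeed static.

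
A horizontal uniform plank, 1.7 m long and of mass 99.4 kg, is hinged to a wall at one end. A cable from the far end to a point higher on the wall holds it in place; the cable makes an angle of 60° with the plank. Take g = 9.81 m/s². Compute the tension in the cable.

Take torques about the hinge: T sin 60° · 1.7 = 99.4×9.81×0.85 = 828.85 N·m.
So T = 828.85 / (0.8660 × 1.7) = 562.98 N.

T ≈ 563 N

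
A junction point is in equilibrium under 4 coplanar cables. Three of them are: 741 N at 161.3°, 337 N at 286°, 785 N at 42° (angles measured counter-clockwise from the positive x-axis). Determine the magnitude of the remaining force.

F ≈ 440 N

Sum the known components: ΣF_x = -25.62 N, ΣF_y = 438.9 N.
For equilibrium the remaining force must supply (−ΣF_x, −ΣF_y) = (25.62, -438.9) N.
Magnitude = √((25.62)² + (-438.9)²) = 439.6 N; direction = atan2(-438.9, 25.62) = 273.3°.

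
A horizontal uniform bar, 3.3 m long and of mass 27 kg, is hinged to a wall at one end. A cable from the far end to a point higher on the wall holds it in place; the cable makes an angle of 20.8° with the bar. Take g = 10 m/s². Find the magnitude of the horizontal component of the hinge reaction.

Take torques about the hinge: T sin 20.8° · 3.3 = 27×10×1.65 = 445.5 N·m.
So T = 445.5 / (0.3551 × 3.3) = 380.17 N.
ΣF_x = 0: H_x = T cos 20.8° = 355.39 N.

H_x ≈ 355 N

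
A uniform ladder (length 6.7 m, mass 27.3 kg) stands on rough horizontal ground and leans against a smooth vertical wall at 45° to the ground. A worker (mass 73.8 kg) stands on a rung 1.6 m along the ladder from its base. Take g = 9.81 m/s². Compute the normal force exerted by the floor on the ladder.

N_floor ≈ 992 N

ΣF_y = 0: N_floor = 27.3×9.81 + 73.8×9.81 = 991.79 N.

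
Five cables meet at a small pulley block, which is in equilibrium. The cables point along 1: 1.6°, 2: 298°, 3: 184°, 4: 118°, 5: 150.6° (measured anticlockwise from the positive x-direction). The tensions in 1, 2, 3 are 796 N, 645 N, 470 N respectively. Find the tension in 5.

Resolve: ΣF_x = 796 cos 1.6° + 645 cos 298° + 470 cos 184° + T_4 cos 118° + T_5 cos 150.6° = 0.
        ΣF_y = 796 sin 1.6° + 645 sin 298° + 470 sin 184° + T_4 sin 118° + T_5 sin 150.6° = 0.
The known terms sum to (629.6, -580.1) N, so -0.4695 T_4 − 0.8712 T_5 = -629.6 and 0.8829 T_4 + 0.4909 T_5 = 580.1.
Solving simultaneously: T_4 = 364.3 N, T_5 = 526.4 N.

T_5 ≈ 526 N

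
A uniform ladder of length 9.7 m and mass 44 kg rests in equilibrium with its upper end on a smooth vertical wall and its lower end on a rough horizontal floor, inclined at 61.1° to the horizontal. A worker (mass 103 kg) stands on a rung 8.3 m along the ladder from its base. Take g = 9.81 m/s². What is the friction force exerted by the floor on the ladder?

Torques about the foot: N_wall · 9.7 sin 61.1° = 44×9.81×4.85 cos 61.1° + 103×9.81×8.3 cos 61.1° → N_wall = 596.42 N.
ΣF_x = 0: f_floor = N_wall = 596.42 N.

f ≈ 596 N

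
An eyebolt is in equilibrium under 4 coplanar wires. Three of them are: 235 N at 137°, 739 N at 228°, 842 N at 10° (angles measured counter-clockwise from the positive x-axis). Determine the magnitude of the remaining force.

Sum the known components: ΣF_x = 162.9 N, ΣF_y = -242.7 N.
For equilibrium the remaining force must supply (−ΣF_x, −ΣF_y) = (-162.9, 242.7) N.
Magnitude = √((-162.9)² + (242.7)²) = 292.3 N; direction = atan2(242.7, -162.9) = 123.9°.

F ≈ 292 N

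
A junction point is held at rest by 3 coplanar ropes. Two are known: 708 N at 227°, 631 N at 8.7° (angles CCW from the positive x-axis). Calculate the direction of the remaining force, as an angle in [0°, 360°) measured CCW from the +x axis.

Sum the known components: ΣF_x = 140.9 N, ΣF_y = -422.4 N.
For equilibrium the remaining force must supply (−ΣF_x, −ΣF_y) = (-140.9, 422.4) N.
Magnitude = √((-140.9)² + (422.4)²) = 445.2 N; direction = atan2(422.4, -140.9) = 108.4°.

θ ≈ 108°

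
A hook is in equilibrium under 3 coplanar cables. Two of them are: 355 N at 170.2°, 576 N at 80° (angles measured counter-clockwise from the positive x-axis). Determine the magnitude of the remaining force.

F ≈ 676 N

Sum the known components: ΣF_x = -249.8 N, ΣF_y = 627.7 N.
For equilibrium the remaining force must supply (−ΣF_x, −ΣF_y) = (249.8, -627.7) N.
Magnitude = √((249.8)² + (-627.7)²) = 675.6 N; direction = atan2(-627.7, 249.8) = 291.7°.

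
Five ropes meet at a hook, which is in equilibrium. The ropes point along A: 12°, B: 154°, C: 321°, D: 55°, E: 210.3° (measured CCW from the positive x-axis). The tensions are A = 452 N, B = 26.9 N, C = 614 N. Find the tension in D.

T_D ≈ 1660 N

Resolve: ΣF_x = 452 cos 12° + 26.9 cos 154° + 614 cos 321° + T_D cos 55° + T_E cos 210.3° = 0.
        ΣF_y = 452 sin 12° + 26.9 sin 154° + 614 sin 321° + T_D sin 55° + T_E sin 210.3° = 0.
The known terms sum to (895.1, -280.6) N, so 0.5736 T_D − 0.8634 T_E = -895.1 and 0.8192 T_D − 0.5045 T_E = 280.6.
Solving simultaneously: T_D = 1661 N, T_E = 2140 N.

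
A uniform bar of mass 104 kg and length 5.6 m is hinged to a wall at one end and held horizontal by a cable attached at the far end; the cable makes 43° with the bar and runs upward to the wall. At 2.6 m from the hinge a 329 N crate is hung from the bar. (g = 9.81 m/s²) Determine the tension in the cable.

T ≈ 972 N

Take torques about the hinge: T sin 43° · 5.6 = 104×9.81×2.8 + 329×2.6 = 3712.1 N·m.
So T = 3712.1 / (0.6820 × 5.6) = 971.95 N.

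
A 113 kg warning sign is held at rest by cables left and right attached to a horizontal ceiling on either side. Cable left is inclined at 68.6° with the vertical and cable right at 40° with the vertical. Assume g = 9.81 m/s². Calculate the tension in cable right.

T_right ≈ 1090 N

Angles from the horizontal: cable left is 90° − 68.6° = 21.4°, cable right is 90° − 40° = 50°.
Weight W = 113 × 9.81 = 1109 N acts straight down.
Horizontal: T_left cos 21.4° = T_right cos 50°  →  T_left = 0.6904 T_right.
Vertical: T_left sin 21.4° + T_right sin 50° = 1109.
Substituting the horizontal relation into the vertical equation gives 1.018 T_right = 1109, so T_right = 1089 N.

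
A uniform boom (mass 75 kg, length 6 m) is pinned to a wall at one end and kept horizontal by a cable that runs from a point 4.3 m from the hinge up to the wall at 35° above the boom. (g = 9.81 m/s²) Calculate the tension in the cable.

T ≈ 895 N

Take torques about the hinge: T sin 35° · 4.3 = 75×9.81×3 = 2207.2 N·m.
So T = 2207.2 / (0.5736 × 4.3) = 894.94 N.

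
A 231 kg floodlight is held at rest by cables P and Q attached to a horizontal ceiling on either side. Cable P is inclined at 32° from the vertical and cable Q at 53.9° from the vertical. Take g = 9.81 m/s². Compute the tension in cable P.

T_P ≈ 1840 N

Angles from the horizontal: cable P is 90° − 32° = 58°, cable Q is 90° − 53.9° = 36.1°.
Weight W = 231 × 9.81 = 2266 N acts straight down.
Horizontal: T_P cos 58° = T_Q cos 36.1°  →  T_Q = 0.6558 T_P.
Vertical: T_P sin 58° + T_Q sin 36.1° = 2266.
Substituting the horizontal relation into the vertical equation gives 1.234 T_P = 2266, so T_P = 1836 N.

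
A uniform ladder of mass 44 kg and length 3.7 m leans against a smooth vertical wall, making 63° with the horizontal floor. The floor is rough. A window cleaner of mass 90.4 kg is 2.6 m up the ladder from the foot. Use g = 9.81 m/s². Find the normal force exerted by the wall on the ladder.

N_wall ≈ 427 N

Torques about the foot: N_wall · 3.7 sin 63° = 44×9.81×1.85 cos 63° + 90.4×9.81×2.6 cos 63° → N_wall = 427.49 N.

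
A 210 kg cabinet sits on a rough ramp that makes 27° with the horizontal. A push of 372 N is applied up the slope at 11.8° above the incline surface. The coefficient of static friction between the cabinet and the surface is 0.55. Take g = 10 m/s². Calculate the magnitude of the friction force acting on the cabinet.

Axes along / perpendicular to the incline. W sin 27° = 953.4 N down-slope; W cos 27° = 1871 N into the surface.
Perpendicular: N = W cos 27° − P sin 11.8° = 1871 − 76.07 = 1795 N.
Along incline: P cos 11.8° + f = W sin 27° (friction acts up-slope) → f = 953.4 − 364.1 = 589.2 N.
|f| = 589.2 N ≤ μN = 987.3 N, so the cabinet is indeed static.

f ≈ 589 N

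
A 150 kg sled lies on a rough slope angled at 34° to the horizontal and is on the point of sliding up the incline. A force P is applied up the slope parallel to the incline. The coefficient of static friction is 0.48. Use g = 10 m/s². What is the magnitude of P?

On the verge of sliding up the incline, friction equals μN and acts down the slope.
Perpendicular: N + P sin 0° = W cos 34° = 1244 N.
Along incline: P cos 0° = W sin 34° + μN  with W sin 34° = 838.8 N.
Solving the pair for P and N: P = 1436 N, N = 1244 N (and f = μN = 596.9 N).

P ≈ 1440 N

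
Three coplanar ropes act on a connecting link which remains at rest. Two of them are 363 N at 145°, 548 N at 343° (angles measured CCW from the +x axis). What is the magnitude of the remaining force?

F ≈ 232 N

Sum the known components: ΣF_x = 226.7 N, ΣF_y = 47.99 N.
For equilibrium the remaining force must supply (−ΣF_x, −ΣF_y) = (-226.7, -47.99) N.
Magnitude = √((-226.7)² + (-47.99)²) = 231.7 N; direction = atan2(-47.99, -226.7) = 192.0°.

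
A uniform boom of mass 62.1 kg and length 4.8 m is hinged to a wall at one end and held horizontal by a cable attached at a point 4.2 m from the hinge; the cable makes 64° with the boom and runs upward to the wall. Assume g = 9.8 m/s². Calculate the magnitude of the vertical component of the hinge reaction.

Take torques about the hinge: T sin 64° · 4.2 = 62.1×9.8×2.4 = 1460.6 N·m.
So T = 1460.6 / (0.8988 × 4.2) = 386.92 N.
ΣF_y = 0: H_y = (62.1×9.8) − T sin 64° = 608.58 − 347.76 = 260.82 N.

|H_y| ≈ 261 N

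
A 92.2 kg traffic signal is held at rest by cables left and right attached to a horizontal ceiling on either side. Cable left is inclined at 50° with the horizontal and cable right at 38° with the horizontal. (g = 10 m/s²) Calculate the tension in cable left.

Weight W = 92.2 × 10 = 922 N acts straight down.
Horizontal: T_left cos 50° = T_right cos 38°  →  T_right = 0.8157 T_left.
Vertical: T_left sin 50° + T_right sin 38° = 922.
Substituting the horizontal relation into the vertical equation gives 1.268 T_left = 922, so T_left = 727 N.

T_left ≈ 727 N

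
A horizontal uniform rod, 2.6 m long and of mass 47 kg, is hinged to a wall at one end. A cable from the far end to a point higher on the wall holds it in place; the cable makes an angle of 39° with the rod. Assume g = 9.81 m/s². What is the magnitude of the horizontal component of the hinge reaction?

Take torques about the hinge: T sin 39° · 2.6 = 47×9.81×1.3 = 599.39 N·m.
So T = 599.39 / (0.6293 × 2.6) = 366.32 N.
ΣF_x = 0: H_x = T cos 39° = 284.69 N.

H_x ≈ 285 N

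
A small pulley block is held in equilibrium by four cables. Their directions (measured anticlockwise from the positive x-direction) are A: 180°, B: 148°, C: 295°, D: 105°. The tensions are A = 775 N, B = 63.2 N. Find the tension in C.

T_C ≈ 4560 N

Resolve: ΣF_x = 775 cos 180° + 63.2 cos 148° + T_C cos 295° + T_D cos 105° = 0.
        ΣF_y = 775 sin 180° + 63.2 sin 148° + T_C sin 295° + T_D sin 105° = 0.
The known terms sum to (-828.6, 33.49) N, so 0.4226 T_C − 0.2588 T_D = 828.6 and -0.9063 T_C + 0.9659 T_D = -33.49.
Solving simultaneously: T_C = 4559 N, T_D = 4243 N.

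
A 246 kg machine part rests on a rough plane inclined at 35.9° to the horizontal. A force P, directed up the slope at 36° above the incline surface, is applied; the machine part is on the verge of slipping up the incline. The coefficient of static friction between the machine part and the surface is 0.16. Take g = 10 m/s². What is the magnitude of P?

P ≈ 1950 N

On the verge of sliding up the incline, friction equals μN and acts down the slope.
Perpendicular: N + P sin 36° = W cos 35.9° = 1993 N.
Along incline: P cos 36° = W sin 35.9° + μN  with W sin 35.9° = 1442 N.
Solving the pair for P and N: P = 1950 N, N = 846.3 N (and f = μN = 135.4 N).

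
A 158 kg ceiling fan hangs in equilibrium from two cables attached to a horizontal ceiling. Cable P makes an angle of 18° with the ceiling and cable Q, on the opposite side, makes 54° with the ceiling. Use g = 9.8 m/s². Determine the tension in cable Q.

T_Q ≈ 1550 N

Weight W = 158 × 9.8 = 1548 N acts straight down.
Horizontal: T_P cos 18° = T_Q cos 54°  →  T_P = 0.618 T_Q.
Vertical: T_P sin 18° + T_Q sin 54° = 1548.
Substituting the horizontal relation into the vertical equation gives 1 T_Q = 1548, so T_Q = 1548 N.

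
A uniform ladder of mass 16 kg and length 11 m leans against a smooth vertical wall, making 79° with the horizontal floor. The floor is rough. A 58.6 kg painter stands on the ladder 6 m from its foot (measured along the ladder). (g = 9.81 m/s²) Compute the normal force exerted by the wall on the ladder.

N_wall ≈ 76.2 N

Torques about the foot: N_wall · 11 sin 79° = 16×9.81×5.5 cos 79° + 58.6×9.81×6 cos 79° → N_wall = 76.205 N.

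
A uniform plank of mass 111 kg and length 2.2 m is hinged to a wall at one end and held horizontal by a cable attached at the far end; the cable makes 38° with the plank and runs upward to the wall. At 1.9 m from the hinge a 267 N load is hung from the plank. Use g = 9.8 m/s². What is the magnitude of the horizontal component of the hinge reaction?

H_x ≈ 991 N

Take torques about the hinge: T sin 38° · 2.2 = 111×9.8×1.1 + 267×1.9 = 1703.9 N·m.
So T = 1703.9 / (0.6157 × 2.2) = 1258 N.
ΣF_x = 0: H_x = T cos 38° = 991.3 N.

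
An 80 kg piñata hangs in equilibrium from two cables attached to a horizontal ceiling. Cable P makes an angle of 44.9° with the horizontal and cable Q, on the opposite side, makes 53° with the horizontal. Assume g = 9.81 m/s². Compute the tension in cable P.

Weight W = 80 × 9.81 = 784.8 N acts straight down.
Horizontal: T_P cos 44.9° = T_Q cos 53°  →  T_Q = 1.177 T_P.
Vertical: T_P sin 44.9° + T_Q sin 53° = 784.8.
Substituting the horizontal relation into the vertical equation gives 1.646 T_P = 784.8, so T_P = 476.8 N.

T_P ≈ 477 N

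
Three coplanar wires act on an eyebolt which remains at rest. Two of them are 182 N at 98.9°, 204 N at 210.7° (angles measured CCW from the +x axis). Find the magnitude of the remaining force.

Sum the known components: ΣF_x = -203.6 N, ΣF_y = 75.66 N.
For equilibrium the remaining force must supply (−ΣF_x, −ΣF_y) = (203.6, -75.66) N.
Magnitude = √((203.6)² + (-75.66)²) = 217.2 N; direction = atan2(-75.66, 203.6) = 339.6°.

F ≈ 217 N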